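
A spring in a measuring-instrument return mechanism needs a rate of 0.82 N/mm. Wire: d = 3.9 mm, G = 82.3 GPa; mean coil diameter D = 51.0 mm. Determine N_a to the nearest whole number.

22

N_a = Gd⁴/(8D³k) = (82.3×10³ × 3.9⁴)/(8 × 51.0³ × 0.82)
    = 1.90396e+07 / 870191 = 21.88 → 22 coils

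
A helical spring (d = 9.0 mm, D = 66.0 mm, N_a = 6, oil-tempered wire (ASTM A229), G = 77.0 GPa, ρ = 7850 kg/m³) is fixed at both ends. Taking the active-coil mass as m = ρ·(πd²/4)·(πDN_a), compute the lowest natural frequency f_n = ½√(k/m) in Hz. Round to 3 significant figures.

121 Hz

k = Gd⁴/(8D³N_a) = (77.0×10³)(9.0⁴)/(8·66.0³·6) = 36.609 N/mm = 36609 N/m
Wire length L = πDN_a = π·66.0·6 = 1244.1 mm
m = ρ·(πd²/4)·L = 7850 × 63.617×10⁻⁶ m² × 1.2441 m = 0.62128 kg
f_n = ½√(k/m) = 0.5·√(36609/0.62128) = 0.5·√(58925) = 121.37 Hz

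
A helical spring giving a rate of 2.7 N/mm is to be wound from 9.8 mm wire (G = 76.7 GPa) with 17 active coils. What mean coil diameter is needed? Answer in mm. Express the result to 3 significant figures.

D = (Gd⁴/(8N_a·k))^(1/3) = (76.7×10³·9.8⁴/(8·17·2.7))^(1/3)
  = (1.92662e+06)^(1/3) = 124.4321 mm

124 mm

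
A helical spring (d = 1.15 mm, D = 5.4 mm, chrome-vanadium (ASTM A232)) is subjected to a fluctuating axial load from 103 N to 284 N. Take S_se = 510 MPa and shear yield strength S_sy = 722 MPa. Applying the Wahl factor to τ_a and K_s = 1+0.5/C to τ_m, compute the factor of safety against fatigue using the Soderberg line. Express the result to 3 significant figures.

0.207

C = D/d = 5.4/1.15 = 4.6957; K_W = (4C−1)/(4C−4)+0.615/C = 1.3339; K_s = 1+0.5/C = 1.1065
F_a = (F_max−F_min)/2 = 90.5 N; F_m = (F_max+F_min)/2 = 193.5 N
τ_a = K_W·8F_aD/(πd³) = 1.3339 × 818.26 = 1091.5 MPa
τ_m = K_s·8F_mD/(πd³) = 1.1065 × 1749.5 = 1935.8 MPa
Soderberg: 1/n_f = τ_a/S_se + τ_m/S_sy = 1091.5/510 + 1935.8/722 = 2.14016 + 2.68119 = 4.8214
n_f = 1/4.8214 = 0.2074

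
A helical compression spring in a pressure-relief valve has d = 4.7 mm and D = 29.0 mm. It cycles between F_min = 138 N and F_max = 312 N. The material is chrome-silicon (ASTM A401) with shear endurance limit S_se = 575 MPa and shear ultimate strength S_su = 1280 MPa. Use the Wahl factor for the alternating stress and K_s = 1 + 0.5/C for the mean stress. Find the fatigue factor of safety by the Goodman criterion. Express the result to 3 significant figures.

C = D/d = 29.0/4.7 = 6.1702; K_W = (4C−1)/(4C−4)+0.615/C = 1.2447; K_s = 1+0.5/C = 1.0810
F_a = (F_max−F_min)/2 = 87 N; F_m = (F_max+F_min)/2 = 225 N
τ_a = K_W·8F_aD/(πd³) = 1.2447 × 61.882 = 77.027 MPa
τ_m = K_s·8F_mD/(πd³) = 1.0810 × 160.04 = 173.01 MPa
Goodman: 1/n_f = τ_a/S_se + τ_m/S_su = 77.027/575 + 173.01/1280 = 0.13396 + 0.13516 = 0.26912
n_f = 1/0.26912 = 3.716

3.72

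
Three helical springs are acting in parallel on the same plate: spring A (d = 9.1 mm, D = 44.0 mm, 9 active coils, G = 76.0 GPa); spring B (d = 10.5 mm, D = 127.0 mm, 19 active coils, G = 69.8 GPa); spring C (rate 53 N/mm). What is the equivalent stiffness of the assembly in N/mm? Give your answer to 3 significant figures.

k_A = Gd⁴/(8D³N_a) = (76.0×10³)(9.1⁴)/(8·44.0³·9) = 84.975 N/mm
k_B = Gd⁴/(8D³N_a) = (69.8×10³)(10.5⁴)/(8·127.0³·19) = 2.7249 N/mm
Parallel: k_eq = 84.975 + 2.7249 + 53 = 140.7 N/mm

141 N/mm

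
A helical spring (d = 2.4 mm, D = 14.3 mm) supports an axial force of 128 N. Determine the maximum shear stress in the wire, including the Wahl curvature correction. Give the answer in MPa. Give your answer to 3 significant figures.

Spring index C = D/d = 14.3/2.4 = 5.9583
K_W = (4C−1)/(4C−4) + 0.615/C = 22.833/19.833 + 0.1032 = 1.2545
τ₀ = 8FD/(πd³) = 8·128·14.3/(π·2.4³) = 14643.2/43.429 = 337.17 MPa
τ_max = K·τ₀ = 1.2545 × 337.17 = 422.98 MPa

423 MPa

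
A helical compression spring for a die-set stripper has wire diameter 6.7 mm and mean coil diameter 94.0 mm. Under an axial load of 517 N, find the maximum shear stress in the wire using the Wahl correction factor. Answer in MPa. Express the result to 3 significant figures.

Spring index C = D/d = 94.0/6.7 = 14.0299
K_W = (4C−1)/(4C−4) + 0.615/C = 55.119/52.119 + 0.0438 = 1.1014
τ₀ = 8FD/(πd³) = 8·517·94.0/(π·6.7³) = 388784/944.87 = 411.47 MPa
τ_max = K·τ₀ = 1.1014 × 411.47 = 453.19 MPa

453 MPa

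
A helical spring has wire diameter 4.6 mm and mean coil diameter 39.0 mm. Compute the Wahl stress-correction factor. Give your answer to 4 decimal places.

C = D/d = 39.0/4.6 = 8.4783
K_W = (4C−1)/(4C−4) + 0.615/C = 32.913/29.913 + 0.0725 = 1.1728

1.1728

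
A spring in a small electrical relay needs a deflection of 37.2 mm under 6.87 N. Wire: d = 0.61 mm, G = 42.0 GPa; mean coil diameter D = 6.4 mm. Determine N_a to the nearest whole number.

Required rate k = F/δ = 6.87/37.2 = 0.18468 N/mm
N_a = Gd⁴/(8D³k) = (42.0×10³ × 0.61⁴)/(8 × 6.4³ × 0.18468)
    = 5815.25 / 387.297 = 15.01 → 15 coils

15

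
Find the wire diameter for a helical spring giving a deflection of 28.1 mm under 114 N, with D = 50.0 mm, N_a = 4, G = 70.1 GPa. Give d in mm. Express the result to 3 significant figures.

3.90 mm

Required rate k = F/δ = 114/28.1 = 4.0569 N/mm
d = (8D³N_a·k / G)^(1/4) = (8·50.0³·4·4.0569 / (70.1×10³))^0.25
  = (231.49)^0.25 = 3.9006 mm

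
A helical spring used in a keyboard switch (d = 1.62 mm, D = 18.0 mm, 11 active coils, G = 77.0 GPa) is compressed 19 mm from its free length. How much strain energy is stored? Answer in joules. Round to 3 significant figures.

k = Gd⁴/(8D³N_a) = (77.0×10³)(1.62⁴)/(8·18.0³·11) = 1.0334 N/mm
U = ½kδ² = 0.5 × 1.0334 × 19² = 186.52 N·mm = 0.18652 J

0.187 J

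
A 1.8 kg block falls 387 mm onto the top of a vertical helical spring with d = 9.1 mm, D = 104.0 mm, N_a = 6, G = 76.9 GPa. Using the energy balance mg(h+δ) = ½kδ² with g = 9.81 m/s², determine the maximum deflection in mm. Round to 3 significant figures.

39.3 mm

k = Gd⁴/(8D³N_a) = (76.9×10³)(9.1⁴)/(8·104.0³·6) = 9.7668 N/mm
W = mg = 1.8 × 9.81 = 17.658 N
½kδ² − Wδ − Wh = 0 → δ = (W + √(W² + 2kWh))/k
δ = (17.658 + √(311.8 + 133485))/9.7668 = (17.658 + 365.78)/9.7668 = 39.26 mm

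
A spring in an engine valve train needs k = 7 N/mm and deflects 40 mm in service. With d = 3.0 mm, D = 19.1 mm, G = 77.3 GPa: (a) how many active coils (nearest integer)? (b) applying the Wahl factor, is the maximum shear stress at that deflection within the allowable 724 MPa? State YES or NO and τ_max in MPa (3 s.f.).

N_a = Gd⁴/(8D³k) = (77.3×10³)(3.0⁴)/(8·19.1³·7) = 16.05 → N_a = 16
Actual rate k = Gd⁴/(8D³·16) = 7.0203 N/mm
Working load F = kδ = 7.0203·40 = 280.81 N
C = 19.1/3.0 = 6.3667; K_W = (4C−1)/(4C−4)+0.615/C = 1.2363
τ_max = K_W·8FD/(πd³) = 1.2363·505.85 = 625.41 MPa
τ_max ≤ 724 MPa → acceptable

(a) 16 coils; (b) YES, τ_max = 625 MPa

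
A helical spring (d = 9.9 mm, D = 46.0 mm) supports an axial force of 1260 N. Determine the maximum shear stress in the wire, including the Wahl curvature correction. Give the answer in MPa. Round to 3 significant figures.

Spring index C = D/d = 46.0/9.9 = 4.6465
K_W = (4C−1)/(4C−4) + 0.615/C = 17.586/14.586 + 0.1324 = 1.3380
τ₀ = 8FD/(πd³) = 8·1260·46.0/(π·9.9³) = 463680/3048.3 = 152.11 MPa
τ_max = K·τ₀ = 1.3380 × 152.11 = 203.53 MPa

204 MPa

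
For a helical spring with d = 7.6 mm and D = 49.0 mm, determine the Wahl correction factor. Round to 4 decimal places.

C = D/d = 49.0/7.6 = 6.4474
K_W = (4C−1)/(4C−4) + 0.615/C = 24.789/21.789 + 0.0954 = 1.2331

1.2331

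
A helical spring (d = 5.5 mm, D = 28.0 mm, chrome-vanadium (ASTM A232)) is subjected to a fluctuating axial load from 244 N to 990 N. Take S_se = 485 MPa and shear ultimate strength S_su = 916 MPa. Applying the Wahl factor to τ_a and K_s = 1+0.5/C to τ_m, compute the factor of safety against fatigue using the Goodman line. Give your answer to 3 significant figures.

C = D/d = 28.0/5.5 = 5.0909; K_W = (4C−1)/(4C−4)+0.615/C = 1.3041; K_s = 1+0.5/C = 1.0982
F_a = (F_max−F_min)/2 = 373 N; F_m = (F_max+F_min)/2 = 617 N
τ_a = K_W·8F_aD/(πd³) = 1.3041 × 159.85 = 208.47 MPa
τ_m = K_s·8F_mD/(πd³) = 1.0982 × 264.42 = 290.39 MPa
Goodman: 1/n_f = τ_a/S_se + τ_m/S_su = 208.47/485 + 290.39/916 = 0.42983 + 0.31702 = 0.74685
n_f = 1/0.74685 = 1.339

1.34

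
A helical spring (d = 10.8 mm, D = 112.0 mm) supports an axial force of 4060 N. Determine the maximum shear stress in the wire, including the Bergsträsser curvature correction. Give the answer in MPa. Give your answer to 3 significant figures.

1040 MPa

Spring index C = D/d = 112.0/10.8 = 10.3704
K_B = (4C+2)/(4C−3) = 43.481/38.481 = 1.1299
τ₀ = 8FD/(πd³) = 8·4060·112.0/(π·10.8³) = 3.63776e+06/3957.5 = 919.21 MPa
τ_max = K·τ₀ = 1.1299 × 919.21 = 1038.6 MPa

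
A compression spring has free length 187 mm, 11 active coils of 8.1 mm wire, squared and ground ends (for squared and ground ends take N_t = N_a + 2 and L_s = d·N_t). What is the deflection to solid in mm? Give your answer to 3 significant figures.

81.7 mm

N_t = 13; L_s = 8.1·13 = 105.3 mm
δ_solid = L₀ − L_s = 187 − 105.3 = 81.7 mm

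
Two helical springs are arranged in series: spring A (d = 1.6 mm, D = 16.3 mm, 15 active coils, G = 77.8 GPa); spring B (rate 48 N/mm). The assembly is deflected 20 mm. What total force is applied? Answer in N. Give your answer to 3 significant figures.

k_A = Gd⁴/(8D³N_a) = (77.8×10³)(1.6⁴)/(8·16.3³·15) = 0.9811 N/mm
Series: 1/k_eq = 1/0.9811 + 1/48 = 1.0401; k_eq = 0.96145 N/mm
F = k_eq·δ = 0.96145·20 = 19.229 N

19.2 N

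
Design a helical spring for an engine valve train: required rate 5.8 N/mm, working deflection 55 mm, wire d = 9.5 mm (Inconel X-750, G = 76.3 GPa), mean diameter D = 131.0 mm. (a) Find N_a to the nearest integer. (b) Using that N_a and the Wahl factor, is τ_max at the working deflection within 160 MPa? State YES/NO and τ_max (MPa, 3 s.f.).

N_a = Gd⁴/(8D³k) = (76.3×10³)(9.5⁴)/(8·131.0³·5.8) = 5.958 → N_a = 6
Actual rate k = Gd⁴/(8D³·6) = 5.7592 N/mm
Working load F = kδ = 5.7592·55 = 316.76 N
C = 131.0/9.5 = 13.7895; K_W = (4C−1)/(4C−4)+0.615/C = 1.1032
τ_max = K_W·8FD/(πd³) = 1.1032·123.24 = 135.97 MPa
τ_max ≤ 160 MPa → acceptable

(a) 6 coils; (b) YES, τ_max = 136 MPa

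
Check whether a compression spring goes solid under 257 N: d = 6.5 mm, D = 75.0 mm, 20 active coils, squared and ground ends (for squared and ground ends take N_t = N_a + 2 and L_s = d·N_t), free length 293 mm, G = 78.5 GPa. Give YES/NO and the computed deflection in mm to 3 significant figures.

k = Gd⁴/(8D³N_a) = (78.5×10³)(6.5⁴)/(8·75.0³·20) = 2.076 N/mm
N_t = 22; L_s = 6.5·22 = 143 mm; δ_solid = L₀ − L_s = 293 − 143 = 150 mm
δ = F/k = 257/2.076 = 123.8 mm
δ < δ_solid → spring does not go solid

NO, δ = 124 mm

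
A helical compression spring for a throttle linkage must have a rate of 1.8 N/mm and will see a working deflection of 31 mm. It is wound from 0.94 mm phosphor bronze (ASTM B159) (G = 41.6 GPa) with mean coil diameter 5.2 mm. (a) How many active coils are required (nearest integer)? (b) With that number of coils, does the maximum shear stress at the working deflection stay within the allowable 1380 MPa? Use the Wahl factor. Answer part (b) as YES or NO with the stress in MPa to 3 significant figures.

(a) 16 coils; (b) YES, τ_max = 1140 MPa

N_a = Gd⁴/(8D³k) = (41.6×10³)(0.94⁴)/(8·5.2³·1.8) = 16.04 → N_a = 16
Actual rate k = Gd⁴/(8D³·16) = 1.8046 N/mm
Working load F = kδ = 1.8046·31 = 55.943 N
C = 5.2/0.94 = 5.5319; K_W = (4C−1)/(4C−4)+0.615/C = 1.2767
τ_max = K_W·8FD/(πd³) = 1.2767·891.88 = 1138.6 MPa
τ_max ≤ 1380 MPa → acceptable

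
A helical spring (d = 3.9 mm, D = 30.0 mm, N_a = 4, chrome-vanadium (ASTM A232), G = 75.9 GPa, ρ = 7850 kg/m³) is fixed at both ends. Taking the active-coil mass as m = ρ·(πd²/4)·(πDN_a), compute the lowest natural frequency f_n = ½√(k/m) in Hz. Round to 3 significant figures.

379 Hz

k = Gd⁴/(8D³N_a) = (75.9×10³)(3.9⁴)/(8·30.0³·4) = 20.323 N/mm = 20323 N/m
Wire length L = πDN_a = π·30.0·4 = 376.99 mm
m = ρ·(πd²/4)·L = 7850 × 11.946×10⁻⁶ m² × 0.37699 m = 0.035352 kg
f_n = ½√(k/m) = 0.5·√(20323/0.035352) = 0.5·√(5.7487e+05) = 379.1 Hz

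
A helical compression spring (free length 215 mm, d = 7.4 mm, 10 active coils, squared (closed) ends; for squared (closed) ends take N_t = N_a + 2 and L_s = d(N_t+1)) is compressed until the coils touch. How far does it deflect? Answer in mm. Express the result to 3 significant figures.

119 mm

N_t = 12; L_s = 7.4·13 = 96.2 mm
δ_solid = L₀ − L_s = 215 − 96.2 = 118.8 mm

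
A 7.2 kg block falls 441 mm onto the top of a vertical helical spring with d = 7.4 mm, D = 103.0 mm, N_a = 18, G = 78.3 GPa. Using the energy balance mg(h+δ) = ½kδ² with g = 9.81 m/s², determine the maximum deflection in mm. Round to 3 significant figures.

257 mm

k = Gd⁴/(8D³N_a) = (78.3×10³)(7.4⁴)/(8·103.0³·18) = 1.4922 N/mm
W = mg = 7.2 × 9.81 = 70.632 N
½kδ² − Wδ − Wh = 0 → δ = (W + √(W² + 2kWh))/k
δ = (70.632 + √(4988.9 + 92957.5))/1.4922 = (70.632 + 312.96)/1.4922 = 257.07 mm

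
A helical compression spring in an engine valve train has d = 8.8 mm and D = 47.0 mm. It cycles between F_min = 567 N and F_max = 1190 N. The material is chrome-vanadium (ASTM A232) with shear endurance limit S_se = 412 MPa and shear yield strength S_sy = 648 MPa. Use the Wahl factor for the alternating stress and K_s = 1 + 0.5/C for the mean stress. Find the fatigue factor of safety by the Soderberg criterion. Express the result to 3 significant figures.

2.32

C = D/d = 47.0/8.8 = 5.3409; K_W = (4C−1)/(4C−4)+0.615/C = 1.2879; K_s = 1+0.5/C = 1.0936
F_a = (F_max−F_min)/2 = 311.5 N; F_m = (F_max+F_min)/2 = 878.5 N
τ_a = K_W·8F_aD/(πd³) = 1.2879 × 54.708 = 70.459 MPa
τ_m = K_s·8F_mD/(πd³) = 1.0936 × 154.29 = 168.73 MPa
Soderberg: 1/n_f = τ_a/S_se + τ_m/S_sy = 70.459/412 + 168.73/648 = 0.17102 + 0.26039 = 0.43141
n_f = 1/0.43141 = 2.318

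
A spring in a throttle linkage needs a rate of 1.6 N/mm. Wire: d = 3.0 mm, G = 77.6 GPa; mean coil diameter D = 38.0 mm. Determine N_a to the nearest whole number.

N_a = Gd⁴/(8D³k) = (77.6×10³ × 3.0⁴)/(8 × 38.0³ × 1.6)
    = 6.2856e+06 / 702362 = 8.949 → 9 coils

9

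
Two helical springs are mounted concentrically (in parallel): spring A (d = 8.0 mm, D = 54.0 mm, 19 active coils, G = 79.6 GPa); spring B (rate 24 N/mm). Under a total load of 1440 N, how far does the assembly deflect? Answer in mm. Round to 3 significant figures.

k_A = Gd⁴/(8D³N_a) = (79.6×10³)(8.0⁴)/(8·54.0³·19) = 13.622 N/mm
Parallel: k_eq = 13.622 + 24 = 37.622 N/mm
δ = F/k_eq = 1440/37.622 = 38.275 mm

38.3 mm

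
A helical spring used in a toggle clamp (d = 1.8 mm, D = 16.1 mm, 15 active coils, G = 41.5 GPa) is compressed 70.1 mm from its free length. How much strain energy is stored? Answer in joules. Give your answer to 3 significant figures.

2.14 J

k = Gd⁴/(8D³N_a) = (41.5×10³)(1.8⁴)/(8·16.1³·15) = 0.86992 N/mm
U = ½kδ² = 0.5 × 0.86992 × 70.1² = 2137.4 N·mm = 2.1374 J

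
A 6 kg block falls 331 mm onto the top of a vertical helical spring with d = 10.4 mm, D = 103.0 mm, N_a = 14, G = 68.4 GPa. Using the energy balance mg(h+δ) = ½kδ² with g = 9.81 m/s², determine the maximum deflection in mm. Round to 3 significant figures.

k = Gd⁴/(8D³N_a) = (68.4×10³)(10.4⁴)/(8·103.0³·14) = 6.5382 N/mm
W = mg = 6 × 9.81 = 58.86 N
½kδ² − Wδ − Wh = 0 → δ = (W + √(W² + 2kWh))/k
δ = (58.86 + √(3464.5 + 254764))/6.5382 = (58.86 + 508.16)/6.5382 = 86.724 mm

86.7 mm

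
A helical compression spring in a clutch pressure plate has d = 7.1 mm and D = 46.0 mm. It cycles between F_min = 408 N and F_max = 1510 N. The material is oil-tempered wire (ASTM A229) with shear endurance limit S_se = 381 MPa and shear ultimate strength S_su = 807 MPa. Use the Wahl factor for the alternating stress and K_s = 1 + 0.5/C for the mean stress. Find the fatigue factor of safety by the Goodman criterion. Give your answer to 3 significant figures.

C = D/d = 46.0/7.1 = 6.4789; K_W = (4C−1)/(4C−4)+0.615/C = 1.2318; K_s = 1+0.5/C = 1.0772
F_a = (F_max−F_min)/2 = 551 N; F_m = (F_max+F_min)/2 = 959 N
τ_a = K_W·8F_aD/(πd³) = 1.2318 × 180.33 = 222.14 MPa
τ_m = K_s·8F_mD/(πd³) = 1.0772 × 313.86 = 338.09 MPa
Goodman: 1/n_f = τ_a/S_se + τ_m/S_su = 222.14/381 + 338.09/807 = 0.58303 + 0.41894 = 1.002
n_f = 1/1.002 = 0.998

0.998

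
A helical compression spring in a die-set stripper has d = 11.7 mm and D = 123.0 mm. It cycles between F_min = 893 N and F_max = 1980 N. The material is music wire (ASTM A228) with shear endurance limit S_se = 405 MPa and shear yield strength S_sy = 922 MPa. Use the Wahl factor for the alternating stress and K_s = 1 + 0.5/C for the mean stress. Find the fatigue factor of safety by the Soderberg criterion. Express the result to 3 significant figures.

C = D/d = 123.0/11.7 = 10.5128; K_W = (4C−1)/(4C−4)+0.615/C = 1.1373; K_s = 1+0.5/C = 1.0476
F_a = (F_max−F_min)/2 = 543.5 N; F_m = (F_max+F_min)/2 = 1436.5 N
τ_a = K_W·8F_aD/(πd³) = 1.1373 × 106.29 = 120.89 MPa
τ_m = K_s·8F_mD/(πd³) = 1.0476 × 280.93 = 294.29 MPa
Soderberg: 1/n_f = τ_a/S_se + τ_m/S_sy = 120.89/405 + 294.29/922 = 0.29849 + 0.31918 = 0.61767
n_f = 1/0.61767 = 1.619

1.62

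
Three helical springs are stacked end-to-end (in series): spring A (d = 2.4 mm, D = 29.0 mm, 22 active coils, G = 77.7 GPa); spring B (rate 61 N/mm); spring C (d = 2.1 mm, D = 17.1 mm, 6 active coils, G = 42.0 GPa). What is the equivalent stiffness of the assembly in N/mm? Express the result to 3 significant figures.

0.506 N/mm

k_A = Gd⁴/(8D³N_a) = (77.7×10³)(2.4⁴)/(8·29.0³·22) = 0.60056 N/mm
k_C = Gd⁴/(8D³N_a) = (42.0×10³)(2.1⁴)/(8·17.1³·6) = 3.4033 N/mm
Series: 1/k_eq = 1/0.60056 + 1/61 + 1/3.4033 = 1.9753; k_eq = 0.50624 N/mm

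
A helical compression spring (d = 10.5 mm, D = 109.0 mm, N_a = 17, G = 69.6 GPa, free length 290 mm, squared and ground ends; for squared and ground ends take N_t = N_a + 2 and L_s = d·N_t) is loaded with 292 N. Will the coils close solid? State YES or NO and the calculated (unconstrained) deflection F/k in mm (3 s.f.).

NO, δ = 60.8 mm

k = Gd⁴/(8D³N_a) = (69.6×10³)(10.5⁴)/(8·109.0³·17) = 4.8034 N/mm
N_t = 19; L_s = 10.5·19 = 199.5 mm; δ_solid = L₀ − L_s = 290 − 199.5 = 90.5 mm
δ = F/k = 292/4.8034 = 60.79 mm
δ < δ_solid → spring does not go solid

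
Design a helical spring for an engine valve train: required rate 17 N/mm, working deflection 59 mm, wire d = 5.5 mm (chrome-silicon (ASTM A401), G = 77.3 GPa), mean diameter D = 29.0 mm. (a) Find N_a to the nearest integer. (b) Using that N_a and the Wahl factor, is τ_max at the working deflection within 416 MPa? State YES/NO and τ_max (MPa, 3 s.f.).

(a) 21 coils; (b) NO, τ_max = 584 MPa

N_a = Gd⁴/(8D³k) = (77.3×10³)(5.5⁴)/(8·29.0³·17) = 21.33 → N_a = 21
Actual rate k = Gd⁴/(8D³·21) = 17.263 N/mm
Working load F = kδ = 17.263·59 = 1018.5 N
C = 29.0/5.5 = 5.2727; K_W = (4C−1)/(4C−4)+0.615/C = 1.2922
τ_max = K_W·8FD/(πd³) = 1.2922·452.09 = 584.18 MPa
τ_max > 416 MPa → exceeds allowable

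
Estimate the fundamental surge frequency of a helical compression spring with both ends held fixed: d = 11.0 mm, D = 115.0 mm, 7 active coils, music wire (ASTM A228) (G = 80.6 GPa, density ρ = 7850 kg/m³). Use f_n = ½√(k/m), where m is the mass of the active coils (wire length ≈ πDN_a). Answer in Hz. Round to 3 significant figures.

k = Gd⁴/(8D³N_a) = (80.6×10³)(11.0⁴)/(8·115.0³·7) = 13.856 N/mm = 13856 N/m
Wire length L = πDN_a = π·115.0·7 = 2529 mm
m = ρ·(πd²/4)·L = 7850 × 95.033×10⁻⁶ m² × 2.529 m = 1.8866 kg
f_n = ½√(k/m) = 0.5·√(13856/1.8866) = 0.5·√(7344) = 42.849 Hz

42.8 Hz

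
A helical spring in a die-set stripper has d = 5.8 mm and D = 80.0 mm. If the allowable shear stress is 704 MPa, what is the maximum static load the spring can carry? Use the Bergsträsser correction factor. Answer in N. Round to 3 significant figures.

615 N

C = D/d = 80.0/5.8 = 13.7931
K_B = (4C+2)/(4C−3) = 57.172/52.172 = 1.0958
τ_max = K·8FD/(πd³) → F_max = τ_allow·πd³/(8DK)
F_max = 704·π·5.8³/(8·80.0·1.0958) = 4.3153e+05/701.34 = 615.29 N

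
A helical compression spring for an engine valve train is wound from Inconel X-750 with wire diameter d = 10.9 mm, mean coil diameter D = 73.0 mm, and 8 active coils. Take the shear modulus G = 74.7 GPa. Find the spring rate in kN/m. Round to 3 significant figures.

42.4 kN/m

k = Gd⁴/(8D³N_a) = (74.7×10³ × 10.9⁴) / (8 × 73.0³ × 8)
  = 1.05445e+09 / 2.48971e+07 = 42.352 N/mm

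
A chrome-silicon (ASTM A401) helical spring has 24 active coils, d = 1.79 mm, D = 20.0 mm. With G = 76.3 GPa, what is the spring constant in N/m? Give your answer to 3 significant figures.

510 N/m

k = Gd⁴/(8D³N_a) = (76.3×10³ × 1.79⁴) / (8 × 20.0³ × 24)
  = 783315 / 1.536e+06 = 0.50997 N/mm = 509.97 N/m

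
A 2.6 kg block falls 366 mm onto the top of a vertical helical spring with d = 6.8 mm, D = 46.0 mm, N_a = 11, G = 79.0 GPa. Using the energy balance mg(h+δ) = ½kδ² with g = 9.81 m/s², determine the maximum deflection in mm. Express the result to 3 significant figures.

32.1 mm

k = Gd⁴/(8D³N_a) = (79.0×10³)(6.8⁴)/(8·46.0³·11) = 19.72 N/mm
W = mg = 2.6 × 9.81 = 25.506 N
½kδ² − Wδ − Wh = 0 → δ = (W + √(W² + 2kWh))/k
δ = (25.506 + √(650.56 + 368180))/19.72 = (25.506 + 607.31)/19.72 = 32.09 mm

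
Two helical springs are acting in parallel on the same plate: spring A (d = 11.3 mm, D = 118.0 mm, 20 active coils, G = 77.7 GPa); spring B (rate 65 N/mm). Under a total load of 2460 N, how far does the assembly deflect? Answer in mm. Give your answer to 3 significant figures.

k_A = Gd⁴/(8D³N_a) = (77.7×10³)(11.3⁴)/(8·118.0³·20) = 4.8191 N/mm
Parallel: k_eq = 4.8191 + 65 = 69.819 N/mm
δ = F/k_eq = 2460/69.819 = 35.234 mm

35.2 mm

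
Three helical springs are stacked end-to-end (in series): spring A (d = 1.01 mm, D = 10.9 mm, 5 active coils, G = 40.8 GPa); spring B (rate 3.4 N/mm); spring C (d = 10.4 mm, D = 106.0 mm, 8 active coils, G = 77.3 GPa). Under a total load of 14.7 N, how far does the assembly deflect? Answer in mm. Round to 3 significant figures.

23.5 mm

k_A = Gd⁴/(8D³N_a) = (40.8×10³)(1.01⁴)/(8·10.9³·5) = 0.81961 N/mm
k_C = Gd⁴/(8D³N_a) = (77.3×10³)(10.4⁴)/(8·106.0³·8) = 11.864 N/mm
Series: 1/k_eq = 1/0.81961 + 1/3.4 + 1/11.864 = 1.5985; k_eq = 0.62558 N/mm
δ = F/k_eq = 14.7/0.62558 = 23.498 mm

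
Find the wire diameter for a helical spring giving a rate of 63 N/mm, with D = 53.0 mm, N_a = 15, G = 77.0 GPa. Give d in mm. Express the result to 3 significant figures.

d = (8D³N_a·k / G)^(1/4) = (8·53.0³·15·63 / (77.0×10³))^0.25
  = (14617)^0.25 = 10.9955 mm

11.0 mm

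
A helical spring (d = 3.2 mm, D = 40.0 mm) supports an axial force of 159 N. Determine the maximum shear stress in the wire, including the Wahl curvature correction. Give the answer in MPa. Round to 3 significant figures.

Spring index C = D/d = 40.0/3.2 = 12.5000
K_W = (4C−1)/(4C−4) + 0.615/C = 49.000/46.000 + 0.0492 = 1.1144
τ₀ = 8FD/(πd³) = 8·159·40.0/(π·3.2³) = 50880/102.94 = 494.25 MPa
τ_max = K·τ₀ = 1.1144 × 494.25 = 550.8 MPa

551 MPa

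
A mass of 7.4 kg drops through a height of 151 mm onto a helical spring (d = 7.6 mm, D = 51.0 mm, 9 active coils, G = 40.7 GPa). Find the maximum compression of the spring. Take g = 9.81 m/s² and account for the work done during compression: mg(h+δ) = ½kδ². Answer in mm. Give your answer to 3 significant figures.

k = Gd⁴/(8D³N_a) = (40.7×10³)(7.6⁴)/(8·51.0³·9) = 14.217 N/mm
W = mg = 7.4 × 9.81 = 72.594 N
½kδ² − Wδ − Wh = 0 → δ = (W + √(W² + 2kWh))/k
δ = (72.594 + √(5269.9 + 311683))/14.217 = (72.594 + 562.99)/14.217 = 44.706 mm

44.7 mm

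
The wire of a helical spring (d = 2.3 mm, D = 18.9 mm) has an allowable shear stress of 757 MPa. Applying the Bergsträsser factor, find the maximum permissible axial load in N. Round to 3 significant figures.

C = D/d = 18.9/2.3 = 8.2174
K_B = (4C+2)/(4C−3) = 34.870/29.870 = 1.1674
τ_max = K·8FD/(πd³) → F_max = τ_allow·πd³/(8DK)
F_max = 757·π·2.3³/(8·18.9·1.1674) = 28935/176.51 = 163.93 N

164 N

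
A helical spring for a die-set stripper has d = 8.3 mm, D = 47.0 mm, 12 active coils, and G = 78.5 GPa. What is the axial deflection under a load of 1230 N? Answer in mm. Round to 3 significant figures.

k = Gd⁴/(8D³N_a) = (78.5×10³)(8.3⁴)/(8·47.0³·12) = 37.378 N/mm
δ = F/k = 1230 / 37.378 = 32.907 mm

32.9 mm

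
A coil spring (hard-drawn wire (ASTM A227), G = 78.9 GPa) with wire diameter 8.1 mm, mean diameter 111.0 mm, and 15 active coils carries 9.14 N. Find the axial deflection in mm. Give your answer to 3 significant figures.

k = Gd⁴/(8D³N_a) = (78.9×10³)(8.1⁴)/(8·111.0³·15) = 2.0695 N/mm
δ = F/k = 9.14 / 2.0695 = 4.4165 mm

4.42 mm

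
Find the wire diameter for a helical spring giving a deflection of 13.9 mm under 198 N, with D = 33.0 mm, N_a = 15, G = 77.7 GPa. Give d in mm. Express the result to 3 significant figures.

Required rate k = F/δ = 198/13.9 = 14.245 N/mm
d = (8D³N_a·k / G)^(1/4) = (8·33.0³·15·14.245 / (77.7×10³))^0.25
  = (790.59)^0.25 = 5.3026 mm

5.30 mm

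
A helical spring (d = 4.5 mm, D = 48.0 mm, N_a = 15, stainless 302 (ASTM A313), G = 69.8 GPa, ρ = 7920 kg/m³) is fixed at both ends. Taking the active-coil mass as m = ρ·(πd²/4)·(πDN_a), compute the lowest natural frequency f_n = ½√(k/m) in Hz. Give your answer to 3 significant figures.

43.5 Hz

k = Gd⁴/(8D³N_a) = (69.8×10³)(4.5⁴)/(8·48.0³·15) = 2.1568 N/mm = 2156.8 N/m
Wire length L = πDN_a = π·48.0·15 = 2261.9 mm
m = ρ·(πd²/4)·L = 7920 × 15.904×10⁻⁶ m² × 2.2619 m = 0.28492 kg
f_n = ½√(k/m) = 0.5·√(2156.8/0.28492) = 0.5·√(7569.7) = 43.502 Hz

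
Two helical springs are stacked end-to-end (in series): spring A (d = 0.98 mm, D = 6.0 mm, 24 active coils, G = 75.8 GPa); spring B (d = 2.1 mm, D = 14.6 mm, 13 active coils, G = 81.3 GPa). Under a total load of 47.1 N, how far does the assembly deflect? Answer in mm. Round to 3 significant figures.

k_A = Gd⁴/(8D³N_a) = (75.8×10³)(0.98⁴)/(8·6.0³·24) = 1.6858 N/mm
k_B = Gd⁴/(8D³N_a) = (81.3×10³)(2.1⁴)/(8·14.6³·13) = 4.8851 N/mm
Series: 1/k_eq = 1/1.6858 + 1/4.8851 = 0.79788; k_eq = 1.2533 N/mm
δ = F/k_eq = 47.1/1.2533 = 37.58 mm

37.6 mm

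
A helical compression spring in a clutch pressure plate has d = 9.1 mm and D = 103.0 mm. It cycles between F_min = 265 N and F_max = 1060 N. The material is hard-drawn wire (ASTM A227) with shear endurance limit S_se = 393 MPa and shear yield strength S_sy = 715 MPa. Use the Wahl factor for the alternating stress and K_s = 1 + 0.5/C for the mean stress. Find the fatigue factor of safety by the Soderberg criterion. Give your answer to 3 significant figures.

1.36

C = D/d = 103.0/9.1 = 11.3187; K_W = (4C−1)/(4C−4)+0.615/C = 1.1270; K_s = 1+0.5/C = 1.0442
F_a = (F_max−F_min)/2 = 397.5 N; F_m = (F_max+F_min)/2 = 662.5 N
τ_a = K_W·8F_aD/(πd³) = 1.1270 × 138.35 = 155.93 MPa
τ_m = K_s·8F_mD/(πd³) = 1.0442 × 230.59 = 240.78 MPa
Soderberg: 1/n_f = τ_a/S_se + τ_m/S_sy = 155.93/393 + 240.78/715 = 0.39676 + 0.33675 = 0.73351
n_f = 1/0.73351 = 1.363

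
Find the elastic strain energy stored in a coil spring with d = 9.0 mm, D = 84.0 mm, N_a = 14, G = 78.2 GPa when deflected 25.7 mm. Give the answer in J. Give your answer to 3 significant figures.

k = Gd⁴/(8D³N_a) = (78.2×10³)(9.0⁴)/(8·84.0³·14) = 7.729 N/mm
U = ½kδ² = 0.5 × 7.729 × 25.7² = 2552.4 N·mm = 2.5524 J

2.55 J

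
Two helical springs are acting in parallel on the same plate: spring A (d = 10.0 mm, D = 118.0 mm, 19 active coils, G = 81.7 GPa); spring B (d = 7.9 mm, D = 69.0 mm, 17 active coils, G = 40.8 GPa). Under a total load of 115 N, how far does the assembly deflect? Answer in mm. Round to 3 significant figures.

k_A = Gd⁴/(8D³N_a) = (81.7×10³)(10.0⁴)/(8·118.0³·19) = 3.2714 N/mm
k_B = Gd⁴/(8D³N_a) = (40.8×10³)(7.9⁴)/(8·69.0³·17) = 3.557 N/mm
Parallel: k_eq = 3.2714 + 3.557 = 6.8284 N/mm
δ = F/k_eq = 115/6.8284 = 16.841 mm

16.8 mm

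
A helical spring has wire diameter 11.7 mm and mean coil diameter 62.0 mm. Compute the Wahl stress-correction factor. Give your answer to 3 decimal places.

C = D/d = 62.0/11.7 = 5.2991
K_W = (4C−1)/(4C−4) + 0.615/C = 20.197/17.197 + 0.1161 = 1.2905

1.291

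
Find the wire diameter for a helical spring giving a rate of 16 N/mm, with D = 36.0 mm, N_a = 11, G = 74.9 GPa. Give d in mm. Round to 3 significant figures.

5.44 mm

d = (8D³N_a·k / G)^(1/4) = (8·36.0³·11·16 / (74.9×10³))^0.25
  = (877.06)^0.25 = 5.4420 mm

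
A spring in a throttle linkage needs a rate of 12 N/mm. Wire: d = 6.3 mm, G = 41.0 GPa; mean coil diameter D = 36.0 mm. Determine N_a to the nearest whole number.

N_a = Gd⁴/(8D³k) = (41.0×10³ × 6.3⁴)/(8 × 36.0³ × 12)
    = 6.45871e+07 / 4.47898e+06 = 14.42 → 14 coils

14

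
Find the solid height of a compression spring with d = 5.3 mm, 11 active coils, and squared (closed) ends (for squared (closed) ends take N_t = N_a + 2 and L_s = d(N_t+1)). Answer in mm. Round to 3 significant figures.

74.2 mm

squared (closed) ends: N_t = N_a + 2 = 11 + 2 = 13
L_s = d·(N_t+1) = 5.3 × 14 = 74.2 mm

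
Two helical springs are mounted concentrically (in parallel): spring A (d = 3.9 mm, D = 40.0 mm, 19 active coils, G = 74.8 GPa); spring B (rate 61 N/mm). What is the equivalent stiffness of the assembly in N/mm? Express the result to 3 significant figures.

62.8 N/mm

k_A = Gd⁴/(8D³N_a) = (74.8×10³)(3.9⁴)/(8·40.0³·19) = 1.7788 N/mm
Parallel: k_eq = 1.7788 + 61 = 62.779 N/mm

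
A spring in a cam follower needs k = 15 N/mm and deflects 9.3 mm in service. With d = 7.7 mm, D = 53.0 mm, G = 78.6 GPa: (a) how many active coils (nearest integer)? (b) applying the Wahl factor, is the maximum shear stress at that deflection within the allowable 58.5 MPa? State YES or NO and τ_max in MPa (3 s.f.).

(a) 15 coils; (b) YES, τ_max = 51.7 MPa

N_a = Gd⁴/(8D³k) = (78.6×10³)(7.7⁴)/(8·53.0³·15) = 15.47 → N_a = 15
Actual rate k = Gd⁴/(8D³·15) = 15.466 N/mm
Working load F = kδ = 15.466·9.3 = 143.83 N
C = 53.0/7.7 = 6.8831; K_W = (4C−1)/(4C−4)+0.615/C = 1.2168
τ_max = K_W·8FD/(πd³) = 1.2168·42.521 = 51.741 MPa
τ_max ≤ 58.5 MPa → acceptable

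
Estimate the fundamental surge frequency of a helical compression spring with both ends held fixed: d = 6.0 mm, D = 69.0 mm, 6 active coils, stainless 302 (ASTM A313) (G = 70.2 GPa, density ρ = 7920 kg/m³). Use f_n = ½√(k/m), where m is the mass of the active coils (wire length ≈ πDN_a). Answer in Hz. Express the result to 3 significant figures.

k = Gd⁴/(8D³N_a) = (70.2×10³)(6.0⁴)/(8·69.0³·6) = 5.7697 N/mm = 5769.7 N/m
Wire length L = πDN_a = π·69.0·6 = 1300.6 mm
m = ρ·(πd²/4)·L = 7920 × 28.274×10⁻⁶ m² × 1.3006 m = 0.29125 kg
f_n = ½√(k/m) = 0.5·√(5769.7/0.29125) = 0.5·√(19810) = 70.374 Hz

70.4 Hz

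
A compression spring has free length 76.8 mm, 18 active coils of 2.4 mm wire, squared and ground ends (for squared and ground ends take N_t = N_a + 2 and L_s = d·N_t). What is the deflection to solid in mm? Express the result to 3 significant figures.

28.8 mm

N_t = 20; L_s = 2.4·20 = 48 mm
δ_solid = L₀ − L_s = 76.8 − 48 = 28.8 mm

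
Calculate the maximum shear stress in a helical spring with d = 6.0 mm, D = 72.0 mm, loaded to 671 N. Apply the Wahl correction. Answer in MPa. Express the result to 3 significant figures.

Spring index C = D/d = 72.0/6.0 = 12.0000
K_W = (4C−1)/(4C−4) + 0.615/C = 47.000/44.000 + 0.0512 = 1.1194
τ₀ = 8FD/(πd³) = 8·671·72.0/(π·6.0³) = 386496/678.58 = 569.56 MPa
τ_max = K·τ₀ = 1.1194 × 569.56 = 637.59 MPa

638 MPa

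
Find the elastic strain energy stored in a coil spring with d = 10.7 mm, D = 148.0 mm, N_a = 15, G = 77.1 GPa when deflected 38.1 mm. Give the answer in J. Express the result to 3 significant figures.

1.89 J

k = Gd⁴/(8D³N_a) = (77.1×10³)(10.7⁴)/(8·148.0³·15) = 2.5979 N/mm
U = ½kδ² = 0.5 × 2.5979 × 38.1² = 1885.6 N·mm = 1.8856 J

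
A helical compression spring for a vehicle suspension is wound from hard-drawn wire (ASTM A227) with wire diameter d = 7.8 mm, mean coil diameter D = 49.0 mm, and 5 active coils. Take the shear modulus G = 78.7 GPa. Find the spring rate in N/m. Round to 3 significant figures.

61900 N/m

k = Gd⁴/(8D³N_a) = (78.7×10³ × 7.8⁴) / (8 × 49.0³ × 5)
  = 2.91308e+08 / 4.70596e+06 = 61.902 N/mm = 61902 N/m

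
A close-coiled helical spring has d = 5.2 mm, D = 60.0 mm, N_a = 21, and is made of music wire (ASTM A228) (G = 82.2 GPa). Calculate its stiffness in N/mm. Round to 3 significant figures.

1.66 N/mm

k = Gd⁴/(8D³N_a) = (82.2×10³ × 5.2⁴) / (8 × 60.0³ × 21)
  = 6.01015e+07 / 3.6288e+07 = 1.6562 N/mm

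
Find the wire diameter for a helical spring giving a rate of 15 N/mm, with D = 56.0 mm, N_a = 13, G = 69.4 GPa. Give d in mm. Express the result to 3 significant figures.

7.93 mm

d = (8D³N_a·k / G)^(1/4) = (8·56.0³·13·15 / (69.4×10³))^0.25
  = (3947.6)^0.25 = 7.9265 mm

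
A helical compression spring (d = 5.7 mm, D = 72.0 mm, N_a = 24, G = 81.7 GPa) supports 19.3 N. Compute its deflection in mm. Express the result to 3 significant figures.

k = Gd⁴/(8D³N_a) = (81.7×10³)(5.7⁴)/(8·72.0³·24) = 1.2034 N/mm
δ = F/k = 19.3 / 1.2034 = 16.037 mm

16.0 mm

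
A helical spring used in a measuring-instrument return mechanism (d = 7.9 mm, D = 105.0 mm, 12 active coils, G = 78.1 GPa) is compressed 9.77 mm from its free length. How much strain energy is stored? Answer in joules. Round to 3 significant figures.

0.131 J

k = Gd⁴/(8D³N_a) = (78.1×10³)(7.9⁴)/(8·105.0³·12) = 2.7373 N/mm
U = ½kδ² = 0.5 × 2.7373 × 9.77² = 130.64 N·mm = 0.13064 J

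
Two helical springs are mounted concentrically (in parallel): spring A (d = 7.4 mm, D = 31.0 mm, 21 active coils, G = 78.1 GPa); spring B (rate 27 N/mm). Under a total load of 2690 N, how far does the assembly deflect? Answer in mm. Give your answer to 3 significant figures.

k_A = Gd⁴/(8D³N_a) = (78.1×10³)(7.4⁴)/(8·31.0³·21) = 46.793 N/mm
Parallel: k_eq = 46.793 + 27 = 73.793 N/mm
δ = F/k_eq = 2690/73.793 = 36.453 mm

36.5 mm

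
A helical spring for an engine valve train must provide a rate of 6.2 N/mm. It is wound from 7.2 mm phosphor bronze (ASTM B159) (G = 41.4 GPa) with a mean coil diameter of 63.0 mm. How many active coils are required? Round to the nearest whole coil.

9

N_a = Gd⁴/(8D³k) = (41.4×10³ × 7.2⁴)/(8 × 63.0³ × 6.2)
    = 1.11258e+08 / 1.24023e+07 = 8.971 → 9 coils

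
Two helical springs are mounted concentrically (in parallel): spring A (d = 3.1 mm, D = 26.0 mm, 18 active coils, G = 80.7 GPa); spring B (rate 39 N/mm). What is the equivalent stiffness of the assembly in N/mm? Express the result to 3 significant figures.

k_A = Gd⁴/(8D³N_a) = (80.7×10³)(3.1⁴)/(8·26.0³·18) = 2.9447 N/mm
Parallel: k_eq = 2.9447 + 39 = 41.945 N/mm

41.9 N/mm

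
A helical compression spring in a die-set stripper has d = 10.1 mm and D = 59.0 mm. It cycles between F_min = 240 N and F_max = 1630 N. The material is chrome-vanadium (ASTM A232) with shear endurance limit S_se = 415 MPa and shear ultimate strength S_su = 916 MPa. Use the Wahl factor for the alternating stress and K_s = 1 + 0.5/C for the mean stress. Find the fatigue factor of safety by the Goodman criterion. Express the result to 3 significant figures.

C = D/d = 59.0/10.1 = 5.8416; K_W = (4C−1)/(4C−4)+0.615/C = 1.2602; K_s = 1+0.5/C = 1.0856
F_a = (F_max−F_min)/2 = 695 N; F_m = (F_max+F_min)/2 = 935 N
τ_a = K_W·8F_aD/(πd³) = 1.2602 × 101.35 = 127.72 MPa
τ_m = K_s·8F_mD/(πd³) = 1.0856 × 136.35 = 148.02 MPa
Goodman: 1/n_f = τ_a/S_se + τ_m/S_su = 127.72/415 + 148.02/916 = 0.30775 + 0.16159 = 0.46934
n_f = 1/0.46934 = 2.131

2.13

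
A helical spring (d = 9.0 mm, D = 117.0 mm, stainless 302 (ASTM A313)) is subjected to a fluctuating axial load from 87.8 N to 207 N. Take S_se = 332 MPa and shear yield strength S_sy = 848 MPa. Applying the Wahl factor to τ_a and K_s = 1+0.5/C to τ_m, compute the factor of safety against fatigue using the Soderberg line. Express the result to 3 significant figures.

6.44

C = D/d = 117.0/9.0 = 13.0000; K_W = (4C−1)/(4C−4)+0.615/C = 1.1098; K_s = 1+0.5/C = 1.0385
F_a = (F_max−F_min)/2 = 59.6 N; F_m = (F_max+F_min)/2 = 147.4 N
τ_a = K_W·8F_aD/(πd³) = 1.1098 × 24.358 = 27.033 MPa
τ_m = K_s·8F_mD/(πd³) = 1.0385 × 60.242 = 62.559 MPa
Soderberg: 1/n_f = τ_a/S_se + τ_m/S_sy = 27.033/332 + 62.559/848 = 0.08142 + 0.07377 = 0.1552
n_f = 1/0.1552 = 6.443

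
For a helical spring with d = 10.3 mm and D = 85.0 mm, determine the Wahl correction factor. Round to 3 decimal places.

1.178

C = D/d = 85.0/10.3 = 8.2524
K_W = (4C−1)/(4C−4) + 0.615/C = 32.010/29.010 + 0.0745 = 1.1779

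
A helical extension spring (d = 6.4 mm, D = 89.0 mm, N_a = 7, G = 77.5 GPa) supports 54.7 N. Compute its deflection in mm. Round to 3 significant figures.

16.6 mm

k = Gd⁴/(8D³N_a) = (77.5×10³)(6.4⁴)/(8·89.0³·7) = 3.2935 N/mm
δ = F/k = 54.7 / 3.2935 = 16.608 mm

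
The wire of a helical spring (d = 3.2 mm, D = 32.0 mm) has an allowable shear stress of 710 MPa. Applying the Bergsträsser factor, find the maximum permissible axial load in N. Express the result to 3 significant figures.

C = D/d = 32.0/3.2 = 10.0000
K_B = (4C+2)/(4C−3) = 42.000/37.000 = 1.1351
τ_max = K·8FD/(πd³) → F_max = τ_allow·πd³/(8DK)
F_max = 710·π·3.2³/(8·32.0·1.1351) = 73090/290.59 = 251.52 N

252 N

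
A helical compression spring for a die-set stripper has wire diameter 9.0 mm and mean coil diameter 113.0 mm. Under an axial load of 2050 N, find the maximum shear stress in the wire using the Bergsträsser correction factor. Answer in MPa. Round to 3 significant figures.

895 MPa

Spring index C = D/d = 113.0/9.0 = 12.5556
K_B = (4C+2)/(4C−3) = 52.222/47.222 = 1.1059
τ₀ = 8FD/(πd³) = 8·2050·113.0/(π·9.0³) = 1.8532e+06/2290.2 = 809.18 MPa
τ_max = K·τ₀ = 1.1059 × 809.18 = 894.86 MPa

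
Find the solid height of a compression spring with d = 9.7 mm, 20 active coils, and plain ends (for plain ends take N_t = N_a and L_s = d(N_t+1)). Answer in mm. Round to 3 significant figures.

plain ends: N_t = N_a = 20
L_s = d·(N_t+1) = 9.7 × 21 = 203.7 mm

204 mm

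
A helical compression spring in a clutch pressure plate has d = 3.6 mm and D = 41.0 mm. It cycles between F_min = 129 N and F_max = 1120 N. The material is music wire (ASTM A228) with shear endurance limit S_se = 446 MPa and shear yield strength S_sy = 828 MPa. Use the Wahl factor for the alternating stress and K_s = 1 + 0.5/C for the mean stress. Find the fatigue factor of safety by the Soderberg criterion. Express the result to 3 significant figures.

C = D/d = 41.0/3.6 = 11.3889; K_W = (4C−1)/(4C−4)+0.615/C = 1.1262; K_s = 1+0.5/C = 1.0439
F_a = (F_max−F_min)/2 = 495.5 N; F_m = (F_max+F_min)/2 = 624.5 N
τ_a = K_W·8F_aD/(πd³) = 1.1262 × 1108.8 = 1248.7 MPa
τ_m = K_s·8F_mD/(πd³) = 1.0439 × 1397.5 = 1458.8 MPa
Soderberg: 1/n_f = τ_a/S_se + τ_m/S_sy = 1248.7/446 + 1458.8/828 = 2.79987 + 1.76189 = 4.5618
n_f = 1/4.5618 = 0.2192

0.219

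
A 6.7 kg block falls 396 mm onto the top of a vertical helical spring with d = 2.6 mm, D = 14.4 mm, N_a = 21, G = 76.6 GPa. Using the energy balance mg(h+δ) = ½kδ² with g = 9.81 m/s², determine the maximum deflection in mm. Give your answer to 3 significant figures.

k = Gd⁴/(8D³N_a) = (76.6×10³)(2.6⁴)/(8·14.4³·21) = 6.9779 N/mm
W = mg = 6.7 × 9.81 = 65.727 N
½kδ² − Wδ − Wh = 0 → δ = (W + √(W² + 2kWh))/k
δ = (65.727 + √(4320 + 363241))/6.9779 = (65.727 + 606.27)/6.9779 = 96.303 mm

96.3 mm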